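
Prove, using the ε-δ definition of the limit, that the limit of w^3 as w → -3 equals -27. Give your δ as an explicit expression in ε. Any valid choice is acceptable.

δ = min(1, ε/37)

Fix ε > 0. We seek δ > 0 with 0 < |w + 3| < δ ⇒ |w^3 + 27| < ε.
Factor: w^3 + 27 = (w + 3)(w^2 - 3w + 9), so |w^3 + 27| = |w + 3|·|w^2 - 3w + 9|.
Impose δ ≤ 1 so that |w| < 4; then |w^2 - 3w + 9| ≤ 37.
Hence |w^3 + 27| ≤ 37|w + 3|, which is < ε once |w + 3| < ε/37.
Take δ = min(1, ε/37). If 0 < |w + 3| < δ then both bounds hold and |w^3 + 27| ≤ 37|w + 3| < 37·(ε/37) = ε.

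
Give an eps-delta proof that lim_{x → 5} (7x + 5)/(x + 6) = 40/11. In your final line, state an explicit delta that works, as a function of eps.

delta = min(11/2, (121/74)eps)

Fix eps > 0. We want delta > 0 with 0 < |x − 5| < delta ⇒ |(7x + 5)/(x + 6) − (40/11)| < eps.
Combining over a common denominator, (7x + 5)/(x + 6) − (40/11) = [(7x + 5)·11 − 40·(x + 6)] / [11·(x + 6)] = 37(x − 5) / (11(x + 6)).
So |(7x + 5)/(x + 6) − (40/11)| = 37|x − 5| / (11·|x + 6|).
Restrict delta ≤ 11/2. Then |x − 5| < 11/2 gives |x + 6| = |(x − 5) + 11| ≥ 11 − 11/2 = 11/2.
Hence |(7x + 5)/(x + 6) − (40/11)| < 37|x − 5|/(11·(11/2)) = (74/121)|x − 5|, which is < eps once |x − 5| < (121/74)eps.
Take delta = min(11/2, (121/74)eps). Then 0 < |x − 5| < delta forces both bounds, so |(7x + 5)/(x + 6) − (40/11)| < eps.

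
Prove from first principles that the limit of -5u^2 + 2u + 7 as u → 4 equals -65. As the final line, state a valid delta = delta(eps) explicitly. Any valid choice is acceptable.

delta = min(2, eps/48)

Let eps > 0 be given. We want delta > 0 such that 0 < |u − 4| < delta implies |(-5u^2 + 2u + 7) + 65| < eps.
(-5u^2 + 2u + 7) + 65 = -5u^2 + 2u + 72 = (u − 4)(-5u - 18).
So |(-5u^2 + 2u + 7) + 65| = |u − 4|·|-5u - 18|.
Assume first that |u − 4| < 2, so |u| < 6. Then |-5u - 18| ≤ 5·6 + 18 = 48.
Hence |(-5u^2 + 2u + 7) + 65| ≤ 48|u − 4| < eps provided |u − 4| < eps/48.
Choosing delta = min(2, eps/48) ensures both conditions, hence |(-5u^2 + 2u + 7) + 65| < eps.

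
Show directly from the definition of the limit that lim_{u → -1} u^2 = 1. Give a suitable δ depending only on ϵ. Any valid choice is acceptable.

Fix ϵ > 0. We seek δ > 0 with 0 < |u + 1| < δ ⇒ |u^2 − 1| < ϵ.
Factor: u^2 − 1 = (u + 1)(u - 1), so |u^2 − 1| = |u + 1|·|u - 1|.
Impose δ ≤ 1 so that |u| < 2; then |u - 1| ≤ 3.
Hence |u^2 − 1| ≤ 3|u + 1|, which is < ϵ once |u + 1| < ϵ/3.
Take δ = min(1, ϵ/3). If 0 < |u + 1| < δ then both bounds hold and |u^2 − 1| ≤ 3|u + 1| < 3·(ϵ/3) = ϵ.

δ = min(1, ϵ/3)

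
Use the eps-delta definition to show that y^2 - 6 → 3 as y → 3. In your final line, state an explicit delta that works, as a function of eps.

Fix eps > 0. We want delta > 0 such that 0 < |y − 3| < delta implies |(y^2 - 6) − 3| < eps.
(y^2 - 6) − 3 = y^2 - 9 = (y − 3)(y + 3).
So |(y^2 - 6) − 3| = |y − 3|·|y + 3|.
Require delta ≤ 2. Then |y − 3| < 2 gives |y| < 5, and by the triangle inequality |y + 3| ≤ 5 + 3 = 8.
Hence |(y^2 - 6) − 3| ≤ 8|y − 3| < eps provided |y − 3| < eps/8.
Choosing delta = min(2, eps/8) ensures both conditions, hence |(y^2 - 6) − 3| < eps.

delta = min(2, eps/8)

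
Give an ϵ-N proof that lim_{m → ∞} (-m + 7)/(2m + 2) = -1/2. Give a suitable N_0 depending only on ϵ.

Fix ϵ > 0. For m ≥ 1, |(-m + 7)/(2m + 2) + 1/2| = |16|/(2(2m + 2)) = 16/(2(2m + 2)).
Since 2m + 2 ≥ 2m for m ≥ 1, this is ≤ 16/(2·2m) = 4/m.
So |(-m + 7)/(2m + 2) + 1/2| < ϵ whenever m > 4/ϵ.
Take N_0 = 4/ϵ. If m > N_0 then |(-m + 7)/(2m + 2) + 1/2| ≤ 4/m < ϵ.

N_0 = 4/ϵ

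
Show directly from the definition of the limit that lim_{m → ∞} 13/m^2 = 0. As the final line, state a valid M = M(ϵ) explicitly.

Let ϵ > 0. For m ≥ 1, |13/m^2 − 0| = 13/m^2.
13/m^2 < ϵ ⇔ m^2 > 13/ϵ ⇔ m > (13/ϵ)^{1/2}.
Take M = (13/ϵ)^{1/2}. Then m > M implies 13/m^2 < ϵ.

M = (13/ϵ)^{1/2}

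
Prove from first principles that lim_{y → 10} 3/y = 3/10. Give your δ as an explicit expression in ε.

Suppose ε > 0. We seek δ > 0 such that 0 < |y − 10| < δ implies |3/y − (3/10)| < ε.
|3/y − (3/10)| = 3·|10 − y|/(10·|y|) = 3|y − 10|/(10|y|).
Require δ ≤ 5 so that |y| > 10 − 5 = 5, hence 10|y| > 50.
Then |3/y − (3/10)| < 3|y − 10|/50, which is < ε when |y − 10| < (50/3)ε.
Take δ = min(5, (50/3)ε). Then 0 < |y − 10| < δ gives both |y − 10| < 5 and |y − 10| < (50/3)ε, so |3/y − (3/10)| < ε.

δ = min(5, (50/3)ε)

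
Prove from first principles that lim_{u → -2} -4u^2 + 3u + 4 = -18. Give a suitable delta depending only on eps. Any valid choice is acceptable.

Let eps > 0. We want delta > 0 such that 0 < |u + 2| < delta implies |(-4u^2 + 3u + 4) + 18| < eps.
(-4u^2 + 3u + 4) + 18 = -4u^2 + 3u + 22 = (u + 2)(-4u + 11).
So |(-4u^2 + 3u + 4) + 18| = |u + 2|·|-4u + 11|.
Require delta ≤ 2. Then |u + 2| < 2 gives |u| < 4, and by the triangle inequality |-4u + 11| ≤ 4·4 + 11 = 27.
Hence |(-4u^2 + 3u + 4) + 18| ≤ 27|u + 2| < eps provided |u + 2| < eps/27.
Choosing delta = min(2, eps/27) ensures both conditions, hence |(-4u^2 + 3u + 4) + 18| < eps.

delta = min(2, eps/27)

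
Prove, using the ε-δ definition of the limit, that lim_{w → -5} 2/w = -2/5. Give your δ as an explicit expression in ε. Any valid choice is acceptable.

δ = min(5/2, (25/4)ε)

Let ε > 0. We seek δ > 0 such that 0 < |w + 5| < δ implies |2/w + 2/5| < ε.
|2/w + 2/5| = 2·|-5 − w|/(5·|w|) = 2|w + 5|/(5|w|).
Require δ ≤ 5/2 so that |w| > 5 − 5/2 = 5/2, hence 5|w| > 25/2.
Then |2/w + 2/5| < 2|w + 5|/(25/2), which is < ε when |w + 5| < (25/4)ε.
Take δ = min(5/2, (25/4)ε). Then 0 < |w + 5| < δ gives both |w + 5| < 5/2 and |w + 5| < (25/4)ε, so |2/w + 2/5| < ε.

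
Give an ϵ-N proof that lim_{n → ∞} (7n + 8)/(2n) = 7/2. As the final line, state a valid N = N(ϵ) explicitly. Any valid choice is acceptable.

N = 4/ϵ

Let ϵ > 0. For n ≥ 1, |(7n + 8)/(2n) − (7/2)| = |16|/(2(2n)) = 16/(2(2n)).
Since 2n ≥ 2n for n ≥ 1, this is ≤ 16/(2·2n) = 4/n.
So |(7n + 8)/(2n) − (7/2)| < ϵ whenever n > 4/ϵ.
Take N = 4/ϵ. If n > N then |(7n + 8)/(2n) − (7/2)| ≤ 4/n < ϵ.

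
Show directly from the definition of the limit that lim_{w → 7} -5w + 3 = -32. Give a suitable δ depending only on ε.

Fix ε > 0. We need δ > 0 so that 0 < |w − 7| < δ implies |(-5w + 3) + 32| < ε.
|(-5w + 3) + 32| = |-5w + 35| = 5|w − 7|.
So 5|w − 7| < ε exactly when |w − 7| < ε/5.
Choosing δ = ε/5 gives |(-5w + 3) + 32| = 5|w − 7| < ε whenever |w − 7| < δ.

δ = ε/5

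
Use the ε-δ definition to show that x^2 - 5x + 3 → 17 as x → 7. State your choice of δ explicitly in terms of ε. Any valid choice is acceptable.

δ = min(1, ε/10)

Suppose ε > 0. We want δ > 0 such that 0 < |x − 7| < δ implies |(x^2 - 5x + 3) − 17| < ε.
(x^2 - 5x + 3) − 17 = x^2 - 5x - 14 = (x − 7)(x + 2).
So |(x^2 - 5x + 3) − 17| = |x − 7|·|x + 2|.
Assume first that |x − 7| < 1, so |x| < 8. Then |x + 2| ≤ 8 + 2 = 10.
Hence |(x^2 - 5x + 3) − 17| ≤ 10|x − 7| < ε provided |x − 7| < ε/10.
Choosing δ = min(1, ε/10) ensures both conditions, hence |(x^2 - 5x + 3) − 17| < ε.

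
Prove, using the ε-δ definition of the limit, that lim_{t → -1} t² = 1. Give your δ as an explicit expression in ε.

δ = min(2, ε/4)

Fix ε > 0. We seek δ > 0 with 0 < |t + 1| < δ ⇒ |t² − 1| < ε.
Factor: t² − 1 = (t + 1)(t - 1), so |t² − 1| = |t + 1|·|t - 1|.
Restrict δ ≤ 2. Then |t + 1| < 2 gives |t| < 3, so by the triangle inequality |t - 1| ≤ 3 + 1 = 4.
Hence |t² − 1| ≤ 4|t + 1|, which is < ε once |t + 1| < ε/4.
Take δ = min(2, ε/4). If 0 < |t + 1| < δ then both bounds hold and |t² − 1| ≤ 4|t + 1| < 4·(ε/4) = ε.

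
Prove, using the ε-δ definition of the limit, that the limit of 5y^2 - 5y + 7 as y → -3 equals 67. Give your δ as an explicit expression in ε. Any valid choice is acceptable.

Suppose ε > 0. We want δ > 0 such that 0 < |y + 3| < δ implies |(5y^2 - 5y + 7) − 67| < ε.
(5y^2 - 5y + 7) − 67 = 5y^2 - 5y - 60 = (y + 3)(5y - 20).
So |(5y^2 - 5y + 7) − 67| = |y + 3|·|5y - 20|.
Assume first that |y + 3| < 2, so |y| < 5. Then |5y - 20| ≤ 5·5 + 20 = 45.
Hence |(5y^2 - 5y + 7) − 67| ≤ 45|y + 3| < ε provided |y + 3| < ε/45.
Take δ = min(2, ε/45). Then 0 < |y + 3| < δ gives both |y + 3| < 2 and |y + 3| < ε/45, so |(5y^2 - 5y + 7) − 67| < ε.

δ = min(2, ε/45)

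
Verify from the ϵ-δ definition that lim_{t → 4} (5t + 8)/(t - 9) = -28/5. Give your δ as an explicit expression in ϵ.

Fix ϵ > 0. We want δ > 0 with 0 < |t − 4| < δ ⇒ |(5t + 8)/(t - 9) + 28/5| < ϵ.
Combining over a common denominator, (5t + 8)/(t - 9) + 28/5 = [(5t + 8)·(-5) − 28·(t - 9)] / [(-5)·(t - 9)] = -53(t − 4) / ((-5)(t - 9)).
So |(5t + 8)/(t - 9) + 28/5| = 53|t − 4| / (5·|t − 9|).
Require δ ≤ 5/2, so |t − 9| ≥ |-5| − |t − 4| > 5 − 5/2 = 5/2.
Hence |(5t + 8)/(t - 9) + 28/5| < 53|t − 4|/(5·(5/2)) = (106/25)|t − 4|, which is < ϵ once |t − 4| < (25/106)ϵ.
Take δ = min(5/2, (25/106)ϵ). Then 0 < |t − 4| < δ forces both bounds, so |(5t + 8)/(t - 9) + 28/5| < ϵ.

δ = min(5/2, (25/106)ϵ)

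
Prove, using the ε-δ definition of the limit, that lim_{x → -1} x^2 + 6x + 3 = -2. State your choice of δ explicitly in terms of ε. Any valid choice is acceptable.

δ = min(1, ε/7)

Suppose ε > 0. We want δ > 0 such that 0 < |x + 1| < δ implies |(x^2 + 6x + 3) + 2| < ε.
(x^2 + 6x + 3) + 2 = x^2 + 6x + 5 = (x + 1)(x + 5).
So |(x^2 + 6x + 3) + 2| = |x + 1|·|x + 5|.
Assume first that |x + 1| < 1, so |x| < 2. Then |x + 5| ≤ 2 + 5 = 7.
Hence |(x^2 + 6x + 3) + 2| ≤ 7|x + 1| < ε provided |x + 1| < ε/7.
Choosing δ = min(1, ε/7) ensures both conditions, hence |(x^2 + 6x + 3) + 2| < ε.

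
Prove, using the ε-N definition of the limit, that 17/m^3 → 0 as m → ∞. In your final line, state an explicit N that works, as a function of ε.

N = (17/ε)^{1/3}

Suppose ε > 0. For m ≥ 1, |17/m^3 − 0| = 17/m^3.
17/m^3 < ε ⇔ m^3 > 17/ε ⇔ m > (17/ε)^{1/3}.
Take N = (17/ε)^{1/3}. Then m > N implies 17/m^3 < ε.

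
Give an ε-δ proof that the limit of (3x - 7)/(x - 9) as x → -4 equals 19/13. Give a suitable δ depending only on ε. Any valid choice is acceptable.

δ = min(13/2, (169/40)ε)

Suppose ε > 0. We want δ > 0 with 0 < |x + 4| < δ ⇒ |(3x - 7)/(x - 9) − (19/13)| < ε.
Combining over a common denominator, (3x - 7)/(x - 9) − (19/13) = [(3x - 7)·(-13) − (-19)·(x - 9)] / [(-13)·(x - 9)] = -20(x + 4) / ((-13)(x - 9)).
So |(3x - 7)/(x - 9) − (19/13)| = 20|x + 4| / (13·|x − 9|).
Require δ ≤ 13/2, so |x − 9| ≥ |-13| − |x + 4| > 13 − 13/2 = 13/2.
Hence |(3x - 7)/(x - 9) − (19/13)| < 20|x + 4|/(13·(13/2)) = (40/169)|x + 4|, which is < ε once |x + 4| < (169/40)ε.
Take δ = min(13/2, (169/40)ε). Then 0 < |x + 4| < δ forces both bounds, so |(3x - 7)/(x - 9) − (19/13)| < ε.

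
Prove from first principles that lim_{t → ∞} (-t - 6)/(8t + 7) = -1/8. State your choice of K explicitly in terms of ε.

Let ε > 0. We seek K > 0 such that t > K implies |(-t - 6)/(8t + 7) + 1/8| < ε.
(-t - 6)/(8t + 7) + 1/8 = (8(-t - 6) − (-1)(8t + 7)) / (8(8t + 7)) = -41/(8(8t + 7)).
For t > 0 we have 8t + 7 > 8t, so |(-t - 6)/(8t + 7) + 1/8| = 41/(8(8t + 7)) < 41/(8·8t) = (41/64)/t.
Thus |(-t - 6)/(8t + 7) + 1/8| < ε whenever t > (41/64)/ε.
Take K = (41/64)/ε. If t > K then |(-t - 6)/(8t + 7) + 1/8| < (41/64)/t < ε.

K = (41/64)/ε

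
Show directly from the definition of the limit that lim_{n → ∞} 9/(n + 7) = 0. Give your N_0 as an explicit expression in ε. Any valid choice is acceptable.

Suppose ε > 0. For n ≥ 1, |9/(n + 7) − 0| = 9/(n + 7) ≤ 9/n.
We need 9/n < ε, i.e. n > 9/ε.
Take N_0 = 9/ε. If n > N_0 then |9/(n + 7)| ≤ 9/n < ε.

N_0 = 9/ε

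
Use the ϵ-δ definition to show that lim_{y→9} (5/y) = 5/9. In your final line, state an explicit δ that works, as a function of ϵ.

Let ϵ > 0. We seek δ > 0 such that 0 < |y − 9| < δ implies |5/y − (5/9)| < ϵ.
|5/y − (5/9)| = 5·|9 − y|/(9·|y|) = 5|y − 9|/(9|y|).
Require δ ≤ 9/2 so that |y| > 9 − 9/2 = 9/2, hence 9|y| > 81/2.
Then |5/y − (5/9)| < 5|y − 9|/(81/2), which is < ϵ when |y − 9| < (81/10)ϵ.
Take δ = min(9/2, (81/10)ϵ). Then 0 < |y − 9| < δ gives both |y − 9| < 9/2 and |y − 9| < (81/10)ϵ, so |5/y − (5/9)| < ϵ.

δ = min(9/2, (81/10)ϵ)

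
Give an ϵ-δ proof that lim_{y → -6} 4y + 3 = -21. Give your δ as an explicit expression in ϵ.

Fix ϵ > 0. We need δ > 0 so that 0 < |y + 6| < δ implies |(4y + 3) + 21| < ϵ.
|(4y + 3) + 21| = |4y + 24| = 4|y + 6|.
Thus it suffices that |y + 6| < ϵ/4.
Choosing δ = ϵ/4 gives |(4y + 3) + 21| = 4|y + 6| < ϵ whenever |y + 6| < δ.

δ = ϵ/4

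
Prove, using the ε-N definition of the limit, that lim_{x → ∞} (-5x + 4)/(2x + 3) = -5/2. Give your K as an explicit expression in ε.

K = (23/4)/ε

Let ε > 0 be given. We seek K > 0 such that x > K implies |(-5x + 4)/(2x + 3) + 5/2| < ε.
(-5x + 4)/(2x + 3) + 5/2 = (2(-5x + 4) − (-5)(2x + 3)) / (2(2x + 3)) = 23/(2(2x + 3)).
For x > 0 we have 2x + 3 > 2x, so |(-5x + 4)/(2x + 3) + 5/2| = 23/(2(2x + 3)) < 23/(2·2x) = (23/4)/x.
Thus |(-5x + 4)/(2x + 3) + 5/2| < ε whenever x > (23/4)/ε.
Take K = (23/4)/ε. If x > K then |(-5x + 4)/(2x + 3) + 5/2| < (23/4)/x < ε.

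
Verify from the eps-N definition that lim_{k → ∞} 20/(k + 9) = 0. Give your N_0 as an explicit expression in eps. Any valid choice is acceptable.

Suppose eps > 0. For k ≥ 1, |20/(k + 9) − 0| = 20/(k + 9) ≤ 20/k.
We need 20/k < eps, i.e. k > 20/eps.
Take N_0 = 20/eps. If k > N_0 then |20/(k + 9)| ≤ 20/k < eps.

N_0 = 20/eps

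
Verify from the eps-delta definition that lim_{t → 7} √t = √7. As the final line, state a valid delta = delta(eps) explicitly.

delta = min(7, √7·eps)

Fix eps > 0. We want delta > 0 such that 0 < |t − 7| < delta implies |√t − √7| < eps.
Multiplying by the conjugate, |√t − √7| = |t − 7|/(√t + √7).
Restrict delta ≤ 7 so that |t − 7| < 7 forces t > 0, and then √t + √7 > √7.
Hence |√t − √7| < |t − 7|/√7, which is < eps once |t − 7| < √7·eps.
Take delta = min(7, √7·eps). If 0 < |t − 7| < delta then t > 0 and |√t − √7| < |t − 7|/√7 < eps.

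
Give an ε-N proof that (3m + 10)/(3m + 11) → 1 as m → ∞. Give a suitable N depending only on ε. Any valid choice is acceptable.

N = (1/3)/ε

Let ε > 0 be given. For m ≥ 1, |(3m + 10)/(3m + 11) − 1| = |-3|/(3(3m + 11)) = 3/(3(3m + 11)).
Since 3m + 11 ≥ 3m for m ≥ 1, this is ≤ 3/(3·3m) = (1/3)/m.
So |(3m + 10)/(3m + 11) − 1| < ε whenever m > (1/3)/ε.
Take N = (1/3)/ε. If m > N then |(3m + 10)/(3m + 11) − 1| ≤ (1/3)/m < ε.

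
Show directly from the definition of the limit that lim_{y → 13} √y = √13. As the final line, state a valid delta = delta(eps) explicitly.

delta = min(13, √13·eps)

Let eps > 0. We want delta > 0 such that 0 < |y − 13| < delta implies |√y − √13| < eps.
Rationalise: √y − √13 = (y − 13)/(√y + √13), so |√y − √13| = |y − 13|/(√y + √13).
Restrict delta ≤ 13 so that |y − 13| < 13 forces y > 0, and then √y + √13 > √13.
Hence |√y − √13| < |y − 13|/√13, which is < eps once |y − 13| < √13·eps.
Take delta = min(13, √13·eps). If 0 < |y − 13| < delta then y > 0 and |√y − √13| < |y − 13|/√13 < eps.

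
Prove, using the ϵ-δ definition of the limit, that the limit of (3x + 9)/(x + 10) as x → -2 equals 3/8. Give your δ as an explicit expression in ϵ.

δ = min(4, (32/21)ϵ)

Fix ϵ > 0. We want δ > 0 with 0 < |x + 2| < δ ⇒ |(3x + 9)/(x + 10) − (3/8)| < ϵ.
Combining over a common denominator, (3x + 9)/(x + 10) − (3/8) = [(3x + 9)·8 − 3·(x + 10)] / [8·(x + 10)] = 21(x + 2) / (8(x + 10)).
So |(3x + 9)/(x + 10) − (3/8)| = 21|x + 2| / (8·|x + 10|).
Restrict δ ≤ 4. Then |x + 2| < 4 gives |x + 10| = |(x + 2) + 8| ≥ 8 − 4 = 4.
Hence |(3x + 9)/(x + 10) − (3/8)| < 21|x + 2|/(8·4) = (21/32)|x + 2|, which is < ϵ once |x + 2| < (32/21)ϵ.
Take δ = min(4, (32/21)ϵ). Then 0 < |x + 2| < δ forces both bounds, so |(3x + 9)/(x + 10) − (3/8)| < ϵ.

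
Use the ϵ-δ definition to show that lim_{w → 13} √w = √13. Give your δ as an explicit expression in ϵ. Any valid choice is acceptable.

Let ϵ > 0 be given. We want δ > 0 such that 0 < |w − 13| < δ implies |√w − √13| < ϵ.
Rationalise: √w − √13 = (w − 13)/(√w + √13), so |√w − √13| = |w − 13|/(√w + √13).
Restrict δ ≤ 13 so that |w − 13| < 13 forces w > 0, and then √w + √13 > √13.
Hence |√w − √13| < |w − 13|/√13, which is < ϵ once |w − 13| < √13·ϵ.
Take δ = min(13, √13·ϵ). If 0 < |w − 13| < δ then w > 0 and |√w − √13| < |w − 13|/√13 < ϵ.

δ = min(13, √13·ϵ)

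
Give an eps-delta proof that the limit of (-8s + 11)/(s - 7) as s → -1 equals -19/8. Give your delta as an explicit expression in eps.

delta = min(4, (32/45)eps)

Let eps > 0 be given. We want delta > 0 with 0 < |s + 1| < delta ⇒ |(-8s + 11)/(s - 7) + 19/8| < eps.
Combining over a common denominator, (-8s + 11)/(s - 7) + 19/8 = [(-8s + 11)·(-8) − 19·(s - 7)] / [(-8)·(s - 7)] = 45(s + 1) / ((-8)(s - 7)).
So |(-8s + 11)/(s - 7) + 19/8| = 45|s + 1| / (8·|s − 7|).
Require delta ≤ 4, so |s − 7| ≥ |-8| − |s + 1| > 8 − 4 = 4.
Hence |(-8s + 11)/(s - 7) + 19/8| < 45|s + 1|/(8·4) = (45/32)|s + 1|, which is < eps once |s + 1| < (32/45)eps.
Take delta = min(4, (32/45)eps). Then 0 < |s + 1| < delta forces both bounds, so |(-8s + 11)/(s - 7) + 19/8| < eps.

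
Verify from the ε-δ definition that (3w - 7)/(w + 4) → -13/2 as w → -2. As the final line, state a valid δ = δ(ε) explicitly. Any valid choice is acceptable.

Let ε > 0 be given. We want δ > 0 with 0 < |w + 2| < δ ⇒ |(3w - 7)/(w + 4) + 13/2| < ε.
Combining over a common denominator, (3w - 7)/(w + 4) + 13/2 = [(3w - 7)·2 − (-13)·(w + 4)] / [2·(w + 4)] = 19(w + 2) / (2(w + 4)).
So |(3w - 7)/(w + 4) + 13/2| = 19|w + 2| / (2·|w + 4|).
Restrict δ ≤ 1. Then |w + 2| < 1 gives |w + 4| = |(w + 2) + 2| ≥ 2 − 1 = 1.
Hence |(3w - 7)/(w + 4) + 13/2| < 19|w + 2|/(2·1) = (19/2)|w + 2|, which is < ε once |w + 2| < (2/19)ε.
Take δ = min(1, (2/19)ε). Then 0 < |w + 2| < δ forces both bounds, so |(3w - 7)/(w + 4) + 13/2| < ε.

δ = min(1, (2/19)ε)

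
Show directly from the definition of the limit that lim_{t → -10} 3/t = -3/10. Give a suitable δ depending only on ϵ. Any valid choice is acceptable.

δ = min(5, (50/3)ϵ)

Fix ϵ > 0. We seek δ > 0 such that 0 < |t + 10| < δ implies |3/t + 3/10| < ϵ.
|3/t + 3/10| = 3·|-10 − t|/(10·|t|) = 3|t + 10|/(10|t|).
Require δ ≤ 5 so that |t| > 10 − 5 = 5, hence 10|t| > 50.
Then |3/t + 3/10| < 3|t + 10|/50, which is < ϵ when |t + 10| < (50/3)ϵ.
Take δ = min(5, (50/3)ϵ). Then 0 < |t + 10| < δ gives both |t + 10| < 5 and |t + 10| < (50/3)ϵ, so |3/t + 3/10| < ϵ.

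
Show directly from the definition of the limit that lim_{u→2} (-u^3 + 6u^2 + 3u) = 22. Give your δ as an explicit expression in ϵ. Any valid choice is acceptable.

δ = min(1, ϵ/32)

Suppose ϵ > 0. We want δ > 0 such that 0 < |u − 2| < δ implies |(-u^3 + 6u^2 + 3u) − 22| < ϵ.
(-u^3 + 6u^2 + 3u) − 22 = -u^3 + 6u^2 + 3u - 22 = (u − 2)(-u^2 + 4u + 11).
So |(-u^3 + 6u^2 + 3u) − 22| = |u − 2|·|-u^2 + 4u + 11|.
Require δ ≤ 1. Then |u − 2| < 1 gives |u| < 3, and by the triangle inequality |-u^2 + 4u + 11| ≤ 3^2 + 4·3 + 11 = 32.
Hence |(-u^3 + 6u^2 + 3u) − 22| ≤ 32|u − 2| < ϵ provided |u − 2| < ϵ/32.
Take δ = min(1, ϵ/32). Then 0 < |u − 2| < δ gives both |u − 2| < 1 and |u − 2| < ϵ/32, so |(-u^3 + 6u^2 + 3u) − 22| < ϵ.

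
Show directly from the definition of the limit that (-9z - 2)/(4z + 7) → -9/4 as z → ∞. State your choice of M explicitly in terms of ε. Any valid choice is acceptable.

M = (55/16)/ε

Let ε > 0. We seek M > 0 such that z > M implies |(-9z - 2)/(4z + 7) + 9/4| < ε.
(-9z - 2)/(4z + 7) + 9/4 = (4(-9z - 2) − (-9)(4z + 7)) / (4(4z + 7)) = 55/(4(4z + 7)).
For z > 0 we have 4z + 7 > 4z, so |(-9z - 2)/(4z + 7) + 9/4| = 55/(4(4z + 7)) < 55/(4·4z) = (55/16)/z.
Thus |(-9z - 2)/(4z + 7) + 9/4| < ε whenever z > (55/16)/ε.
Take M = (55/16)/ε. If z > M then |(-9z - 2)/(4z + 7) + 9/4| < (55/16)/z < ε.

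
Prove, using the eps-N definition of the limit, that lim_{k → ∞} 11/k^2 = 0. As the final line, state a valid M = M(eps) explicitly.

Suppose eps > 0. For k ≥ 1, |11/k^2 − 0| = 11/k^2.
11/k^2 < eps ⇔ k^2 > 11/eps ⇔ k > (11/eps)^{1/2}.
Take M = (11/eps)^{1/2}. Then k > M implies 11/k^2 < eps.

M = (11/eps)^{1/2}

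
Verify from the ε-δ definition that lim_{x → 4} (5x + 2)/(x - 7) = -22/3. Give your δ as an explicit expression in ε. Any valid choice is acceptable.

δ = min(3/2, (9/74)ε)

Fix ε > 0. We want δ > 0 with 0 < |x − 4| < δ ⇒ |(5x + 2)/(x - 7) + 22/3| < ε.
Combining over a common denominator, (5x + 2)/(x - 7) + 22/3 = [(5x + 2)·(-3) − 22·(x - 7)] / [(-3)·(x - 7)] = -37(x − 4) / ((-3)(x - 7)).
So |(5x + 2)/(x - 7) + 22/3| = 37|x − 4| / (3·|x − 7|).
Require δ ≤ 3/2, so |x − 7| ≥ |-3| − |x − 4| > 3 − 3/2 = 3/2.
Hence |(5x + 2)/(x - 7) + 22/3| < 37|x − 4|/(3·(3/2)) = (74/9)|x − 4|, which is < ε once |x − 4| < (9/74)ε.
Take δ = min(3/2, (9/74)ε). Then 0 < |x − 4| < δ forces both bounds, so |(5x + 2)/(x - 7) + 22/3| < ε.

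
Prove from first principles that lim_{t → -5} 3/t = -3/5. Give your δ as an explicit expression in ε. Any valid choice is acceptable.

δ = min(5/2, (25/6)ε)

Fix ε > 0. We seek δ > 0 such that 0 < |t + 5| < δ implies |3/t + 3/5| < ε.
|3/t + 3/5| = 3·|-5 − t|/(5·|t|) = 3|t + 5|/(5|t|).
Restrict δ ≤ 5/2. Then |t + 5| < 5/2 gives |t| > 5/2, so 5|t| > 25/2.
Then |3/t + 3/5| < 3|t + 5|/(25/2), which is < ε when |t + 5| < (25/6)ε.
Take δ = min(5/2, (25/6)ε). Then 0 < |t + 5| < δ gives both |t + 5| < 5/2 and |t + 5| < (25/6)ε, so |3/t + 3/5| < ε.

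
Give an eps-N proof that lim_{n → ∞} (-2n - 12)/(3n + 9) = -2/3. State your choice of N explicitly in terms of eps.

Fix eps > 0. For n ≥ 1, |(-2n - 12)/(3n + 9) + 2/3| = |-18|/(3(3n + 9)) = 18/(3(3n + 9)).
Since 3n + 9 ≥ 3n for n ≥ 1, this is ≤ 18/(3·3n) = 2/n.
So |(-2n - 12)/(3n + 9) + 2/3| < eps whenever n > 2/eps.
Take N = 2/eps. If n > N then |(-2n - 12)/(3n + 9) + 2/3| ≤ 2/n < eps.

N = 2/eps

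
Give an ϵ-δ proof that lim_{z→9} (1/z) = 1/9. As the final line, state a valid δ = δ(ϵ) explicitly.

δ = min(9/2, (81/2)ϵ)

Let ϵ > 0. We seek δ > 0 such that 0 < |z − 9| < δ implies |1/z − (1/9)| < ϵ.
|1/z − (1/9)| = |9 − z|/(9·|z|) = |z − 9|/(9|z|).
Require δ ≤ 9/2 so that |z| > 9 − 9/2 = 9/2, hence 9|z| > 81/2.
Then |1/z − (1/9)| < |z − 9|/(81/2), which is < ϵ when |z − 9| < (81/2)ϵ.
Take δ = min(9/2, (81/2)ϵ). Then 0 < |z − 9| < δ gives both |z − 9| < 9/2 and |z − 9| < (81/2)ϵ, so |1/z − (1/9)| < ϵ.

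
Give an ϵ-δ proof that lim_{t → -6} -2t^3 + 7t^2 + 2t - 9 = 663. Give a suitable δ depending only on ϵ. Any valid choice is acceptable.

δ = min(1, ϵ/343)

Fix ϵ > 0. We want δ > 0 such that 0 < |t + 6| < δ implies |(-2t^3 + 7t^2 + 2t - 9) − 663| < ϵ.
(-2t^3 + 7t^2 + 2t - 9) − 663 = -2t^3 + 7t^2 + 2t - 672 = (t + 6)(-2t^2 + 19t - 112).
So |(-2t^3 + 7t^2 + 2t - 9) − 663| = |t + 6|·|-2t^2 + 19t - 112|.
Require δ ≤ 1. Then |t + 6| < 1 gives |t| < 7, and by the triangle inequality |-2t^2 + 19t - 112| ≤ 2·7^2 + 19·7 + 112 = 343.
Hence |(-2t^3 + 7t^2 + 2t - 9) − 663| ≤ 343|t + 6| < ϵ provided |t + 6| < ϵ/343.
Take δ = min(1, ϵ/343). Then 0 < |t + 6| < δ gives both |t + 6| < 1 and |t + 6| < ϵ/343, so |(-2t^3 + 7t^2 + 2t - 9) − 663| < ϵ.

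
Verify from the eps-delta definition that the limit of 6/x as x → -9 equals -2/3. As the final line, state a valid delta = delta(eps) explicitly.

Let eps > 0. We seek delta > 0 such that 0 < |x + 9| < delta implies |6/x + 2/3| < eps.
|6/x + 2/3| = 6·|-9 − x|/(9·|x|) = 6|x + 9|/(9|x|).
Require delta ≤ 9/2 so that |x| > 9 − 9/2 = 9/2, hence 9|x| > 81/2.
Then |6/x + 2/3| < 6|x + 9|/(81/2), which is < eps when |x + 9| < (27/4)eps.
Take delta = min(9/2, (27/4)eps). Then 0 < |x + 9| < delta gives both |x + 9| < 9/2 and |x + 9| < (27/4)eps, so |6/x + 2/3| < eps.

delta = min(9/2, (27/4)eps)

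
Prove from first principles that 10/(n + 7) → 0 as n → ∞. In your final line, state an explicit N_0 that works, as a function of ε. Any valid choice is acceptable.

Fix ε > 0. For n ≥ 1, |10/(n + 7) − 0| = 10/(n + 7) ≤ 10/n.
We need 10/n < ε, i.e. n > 10/ε.
Take N_0 = 10/ε. If n > N_0 then |10/(n + 7)| ≤ 10/n < ε.

N_0 = 10/ε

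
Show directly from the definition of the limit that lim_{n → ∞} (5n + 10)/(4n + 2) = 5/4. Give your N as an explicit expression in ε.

N = (15/8)/ε

Let ε > 0 be given. For n ≥ 1, |(5n + 10)/(4n + 2) − (5/4)| = |30|/(4(4n + 2)) = 30/(4(4n + 2)).
Since 4n + 2 ≥ 4n for n ≥ 1, this is ≤ 30/(4·4n) = (15/8)/n.
So |(5n + 10)/(4n + 2) − (5/4)| < ε whenever n > (15/8)/ε.
Take N = (15/8)/ε. If n > N then |(5n + 10)/(4n + 2) − (5/4)| ≤ (15/8)/n < ε.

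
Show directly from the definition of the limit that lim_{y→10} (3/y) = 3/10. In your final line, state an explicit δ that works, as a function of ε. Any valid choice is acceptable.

Suppose ε > 0. We seek δ > 0 such that 0 < |y − 10| < δ implies |3/y − (3/10)| < ε.
|3/y − (3/10)| = 3·|10 − y|/(10·|y|) = 3|y − 10|/(10|y|).
Require δ ≤ 5 so that |y| > 10 − 5 = 5, hence 10|y| > 50.
Then |3/y − (3/10)| < 3|y − 10|/50, which is < ε when |y − 10| < (50/3)ε.
Take δ = min(5, (50/3)ε). Then 0 < |y − 10| < δ gives both |y − 10| < 5 and |y − 10| < (50/3)ε, so |3/y − (3/10)| < ε.

δ = min(5, (50/3)ε)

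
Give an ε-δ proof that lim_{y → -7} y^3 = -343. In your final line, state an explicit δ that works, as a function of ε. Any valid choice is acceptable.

Let ε > 0 be given. We seek δ > 0 with 0 < |y + 7| < δ ⇒ |y^3 + 343| < ε.
Factor: y^3 + 343 = (y + 7)(y^2 - 7y + 49), so |y^3 + 343| = |y + 7|·|y^2 - 7y + 49|.
Impose δ ≤ 2 so that |y| < 9; then |y^2 - 7y + 49| ≤ 193.
Hence |y^3 + 343| ≤ 193|y + 7|, which is < ε once |y + 7| < ε/193.
Take δ = min(2, ε/193). If 0 < |y + 7| < δ then both bounds hold and |y^3 + 343| ≤ 193|y + 7| < 193·(ε/193) = ε.

δ = min(2, ε/193)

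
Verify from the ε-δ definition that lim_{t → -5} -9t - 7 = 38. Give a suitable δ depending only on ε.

Let ε > 0. We need δ > 0 so that 0 < |t + 5| < δ implies |(-9t - 7) − 38| < ε.
|(-9t - 7) − 38| = |-9t - 45| = 9|t + 5|.
So 9|t + 5| < ε exactly when |t + 5| < ε/9.
Choosing δ = ε/9 gives |(-9t - 7) − 38| = 9|t + 5| < ε whenever |t + 5| < δ.

δ = ε/9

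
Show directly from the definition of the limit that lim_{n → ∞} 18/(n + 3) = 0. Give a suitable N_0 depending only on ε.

Let ε > 0 be given. For n ≥ 1, |18/(n + 3) − 0| = 18/(n + 3) ≤ 18/n.
We need 18/n < ε, i.e. n > 18/ε.
Take N_0 = 18/ε. If n > N_0 then |18/(n + 3)| ≤ 18/n < ε.

N_0 = 18/ε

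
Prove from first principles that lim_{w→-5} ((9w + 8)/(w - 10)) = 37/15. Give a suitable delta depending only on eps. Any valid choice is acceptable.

delta = min(15/2, (225/196)eps)

Fix eps > 0. We want delta > 0 with 0 < |w + 5| < delta ⇒ |(9w + 8)/(w - 10) − (37/15)| < eps.
Combining over a common denominator, (9w + 8)/(w - 10) − (37/15) = [(9w + 8)·(-15) − (-37)·(w - 10)] / [(-15)·(w - 10)] = -98(w + 5) / ((-15)(w - 10)).
So |(9w + 8)/(w - 10) − (37/15)| = 98|w + 5| / (15·|w − 10|).
Require delta ≤ 15/2, so |w − 10| ≥ |-15| − |w + 5| > 15 − 15/2 = 15/2.
Hence |(9w + 8)/(w - 10) − (37/15)| < 98|w + 5|/(15·(15/2)) = (196/225)|w + 5|, which is < eps once |w + 5| < (225/196)eps.
Take delta = min(15/2, (225/196)eps). Then 0 < |w + 5| < delta forces both bounds, so |(9w + 8)/(w - 10) − (37/15)| < eps.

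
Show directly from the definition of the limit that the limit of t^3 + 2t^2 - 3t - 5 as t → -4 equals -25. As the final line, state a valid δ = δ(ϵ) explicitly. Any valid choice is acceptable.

Suppose ϵ > 0. We want δ > 0 such that 0 < |t + 4| < δ implies |(t^3 + 2t^2 - 3t - 5) + 25| < ϵ.
(t^3 + 2t^2 - 3t - 5) + 25 = t^3 + 2t^2 - 3t + 20 = (t + 4)(t^2 - 2t + 5).
So |(t^3 + 2t^2 - 3t - 5) + 25| = |t + 4|·|t^2 - 2t + 5|.
Require δ ≤ 1. Then |t + 4| < 1 gives |t| < 5, and by the triangle inequality |t^2 - 2t + 5| ≤ 5^2 + 2·5 + 5 = 40.
Hence |(t^3 + 2t^2 - 3t - 5) + 25| ≤ 40|t + 4| < ϵ provided |t + 4| < ϵ/40.
Choosing δ = min(1, ϵ/40) ensures both conditions, hence |(t^3 + 2t^2 - 3t - 5) + 25| < ϵ.

δ = min(1, ϵ/40)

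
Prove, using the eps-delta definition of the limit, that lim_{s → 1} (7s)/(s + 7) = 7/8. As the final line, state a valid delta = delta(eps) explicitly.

Fix eps > 0. We want delta > 0 with 0 < |s − 1| < delta ⇒ |(7s)/(s + 7) − (7/8)| < eps.
Combining over a common denominator, (7s)/(s + 7) − (7/8) = [(7s)·8 − 7·(s + 7)] / [8·(s + 7)] = 49(s − 1) / (8(s + 7)).
So |(7s)/(s + 7) − (7/8)| = 49|s − 1| / (8·|s + 7|).
Restrict delta ≤ 4. Then |s − 1| < 4 gives |s + 7| = |(s − 1) + 8| ≥ 8 − 4 = 4.
Hence |(7s)/(s + 7) − (7/8)| < 49|s − 1|/(8·4) = (49/32)|s − 1|, which is < eps once |s − 1| < (32/49)eps.
Take delta = min(4, (32/49)eps). Then 0 < |s − 1| < delta forces both bounds, so |(7s)/(s + 7) − (7/8)| < eps.

delta = min(4, (32/49)eps)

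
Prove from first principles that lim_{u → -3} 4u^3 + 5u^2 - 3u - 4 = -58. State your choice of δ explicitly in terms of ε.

Fix ε > 0. We want δ > 0 such that 0 < |u + 3| < δ implies |(4u^3 + 5u^2 - 3u - 4) + 58| < ε.
(4u^3 + 5u^2 - 3u - 4) + 58 = 4u^3 + 5u^2 - 3u + 54 = (u + 3)(4u^2 - 7u + 18).
So |(4u^3 + 5u^2 - 3u - 4) + 58| = |u + 3|·|4u^2 - 7u + 18|.
Assume first that |u + 3| < 1, so |u| < 4. Then |4u^2 - 7u + 18| ≤ 4·4^2 + 7·4 + 18 = 110.
Hence |(4u^3 + 5u^2 - 3u - 4) + 58| ≤ 110|u + 3| < ε provided |u + 3| < ε/110.
Take δ = min(1, ε/110). Then 0 < |u + 3| < δ gives both |u + 3| < 1 and |u + 3| < ε/110, so |(4u^3 + 5u^2 - 3u - 4) + 58| < ε.

δ = min(1, ε/110)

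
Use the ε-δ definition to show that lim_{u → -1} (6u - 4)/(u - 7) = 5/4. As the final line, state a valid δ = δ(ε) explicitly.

Fix ε > 0. We want δ > 0 with 0 < |u + 1| < δ ⇒ |(6u - 4)/(u - 7) − (5/4)| < ε.
Combining over a common denominator, (6u - 4)/(u - 7) − (5/4) = [(6u - 4)·(-8) − (-10)·(u - 7)] / [(-8)·(u - 7)] = -38(u + 1) / ((-8)(u - 7)).
So |(6u - 4)/(u - 7) − (5/4)| = 38|u + 1| / (8·|u − 7|).
Require δ ≤ 4, so |u − 7| ≥ |-8| − |u + 1| > 8 − 4 = 4.
Hence |(6u - 4)/(u - 7) − (5/4)| < 38|u + 1|/(8·4) = (19/16)|u + 1|, which is < ε once |u + 1| < (16/19)ε.
Take δ = min(4, (16/19)ε). Then 0 < |u + 1| < δ forces both bounds, so |(6u - 4)/(u - 7) − (5/4)| < ε.

δ = min(4, (16/19)ε)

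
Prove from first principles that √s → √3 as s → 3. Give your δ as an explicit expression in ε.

δ = min(3, √3·ε)

Fix ε > 0. We want δ > 0 such that 0 < |s − 3| < δ implies |√s − √3| < ε.
Multiplying by the conjugate, |√s − √3| = |s − 3|/(√s + √3).
Restrict δ ≤ 3 so that |s − 3| < 3 forces s > 0, and then √s + √3 > √3.
Hence |√s − √3| < |s − 3|/√3, which is < ε once |s − 3| < √3·ε.
Take δ = min(3, √3·ε). If 0 < |s − 3| < δ then s > 0 and |√s − √3| < |s − 3|/√3 < ε.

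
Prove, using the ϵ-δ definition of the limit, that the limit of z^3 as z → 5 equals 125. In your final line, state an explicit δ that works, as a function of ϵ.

Let ϵ > 0. We seek δ > 0 with 0 < |z − 5| < δ ⇒ |z^3 − 125| < ϵ.
Factor: z^3 − 125 = (z − 5)(z^2 + 5z + 25), so |z^3 − 125| = |z − 5|·|z^2 + 5z + 25|.
Restrict δ ≤ 1. Then |z − 5| < 1 gives |z| < 6, so by the triangle inequality |z^2 + 5z + 25| ≤ 6^2 + 5·6 + 25 = 91.
Hence |z^3 − 125| ≤ 91|z − 5|, which is < ϵ once |z − 5| < ϵ/91.
Take δ = min(1, ϵ/91). If 0 < |z − 5| < δ then both bounds hold and |z^3 − 125| ≤ 91|z − 5| < 91·(ϵ/91) = ϵ.

δ = min(1, ϵ/91)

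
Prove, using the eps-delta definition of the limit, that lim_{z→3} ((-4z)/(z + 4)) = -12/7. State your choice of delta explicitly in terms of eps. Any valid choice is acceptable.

Let eps > 0. We want delta > 0 with 0 < |z − 3| < delta ⇒ |(-4z)/(z + 4) + 12/7| < eps.
Combining over a common denominator, (-4z)/(z + 4) + 12/7 = [(-4z)·7 − (-12)·(z + 4)] / [7·(z + 4)] = -16(z − 3) / (7(z + 4)).
So |(-4z)/(z + 4) + 12/7| = 16|z − 3| / (7·|z + 4|).
Require delta ≤ 7/2, so |z + 4| ≥ |7| − |z − 3| > 7 − 7/2 = 7/2.
Hence |(-4z)/(z + 4) + 12/7| < 16|z − 3|/(7·(7/2)) = (32/49)|z − 3|, which is < eps once |z − 3| < (49/32)eps.
Take delta = min(7/2, (49/32)eps). Then 0 < |z − 3| < delta forces both bounds, so |(-4z)/(z + 4) + 12/7| < eps.

delta = min(7/2, (49/32)eps)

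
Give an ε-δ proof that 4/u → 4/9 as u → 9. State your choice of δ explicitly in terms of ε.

δ = min(9/2, (81/8)ε)

Fix ε > 0. We seek δ > 0 such that 0 < |u − 9| < δ implies |4/u − (4/9)| < ε.
|4/u − (4/9)| = 4·|9 − u|/(9·|u|) = 4|u − 9|/(9|u|).
Require δ ≤ 9/2 so that |u| > 9 − 9/2 = 9/2, hence 9|u| > 81/2.
Then |4/u − (4/9)| < 4|u − 9|/(81/2), which is < ε when |u − 9| < (81/8)ε.
Take δ = min(9/2, (81/8)ε). Then 0 < |u − 9| < δ gives both |u − 9| < 9/2 and |u − 9| < (81/8)ε, so |4/u − (4/9)| < ε.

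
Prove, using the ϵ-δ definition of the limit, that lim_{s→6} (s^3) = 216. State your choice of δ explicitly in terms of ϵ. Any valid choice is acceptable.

Let ϵ > 0 be given. We seek δ > 0 with 0 < |s − 6| < δ ⇒ |s^3 − 216| < ϵ.
Factor: s^3 − 216 = (s − 6)(s^2 + 6s + 36), so |s^3 − 216| = |s − 6|·|s^2 + 6s + 36|.
Impose δ ≤ 1 so that |s| < 7; then |s^2 + 6s + 36| ≤ 127.
Hence |s^3 − 216| ≤ 127|s − 6|, which is < ϵ once |s − 6| < ϵ/127.
Take δ = min(1, ϵ/127). If 0 < |s − 6| < δ then both bounds hold and |s^3 − 216| ≤ 127|s − 6| < 127·(ϵ/127) = ϵ.

δ = min(1, ϵ/127)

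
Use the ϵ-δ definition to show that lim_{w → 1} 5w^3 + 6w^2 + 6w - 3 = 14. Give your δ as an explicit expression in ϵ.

δ = min(1, ϵ/59)

Let ϵ > 0 be given. We want δ > 0 such that 0 < |w − 1| < δ implies |(5w^3 + 6w^2 + 6w - 3) − 14| < ϵ.
(5w^3 + 6w^2 + 6w - 3) − 14 = 5w^3 + 6w^2 + 6w - 17 = (w − 1)(5w^2 + 11w + 17).
So |(5w^3 + 6w^2 + 6w - 3) − 14| = |w − 1|·|5w^2 + 11w + 17|.
Assume first that |w − 1| < 1, so |w| < 2. Then |5w^2 + 11w + 17| ≤ 5·2^2 + 11·2 + 17 = 59.
Hence |(5w^3 + 6w^2 + 6w - 3) − 14| ≤ 59|w − 1| < ϵ provided |w − 1| < ϵ/59.
Take δ = min(1, ϵ/59). Then 0 < |w − 1| < δ gives both |w − 1| < 1 and |w − 1| < ϵ/59, so |(5w^3 + 6w^2 + 6w - 3) − 14| < ϵ.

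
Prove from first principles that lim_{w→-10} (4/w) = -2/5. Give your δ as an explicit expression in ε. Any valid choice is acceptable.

Let ε > 0. We seek δ > 0 such that 0 < |w + 10| < δ implies |4/w + 2/5| < ε.
|4/w + 2/5| = 4·|-10 − w|/(10·|w|) = 4|w + 10|/(10|w|).
Restrict δ ≤ 5. Then |w + 10| < 5 gives |w| > 5, so 10|w| > 50.
Then |4/w + 2/5| < 4|w + 10|/50, which is < ε when |w + 10| < (25/2)ε.
Take δ = min(5, (25/2)ε). Then 0 < |w + 10| < δ gives both |w + 10| < 5 and |w + 10| < (25/2)ε, so |4/w + 2/5| < ε.

δ = min(5, (25/2)ε)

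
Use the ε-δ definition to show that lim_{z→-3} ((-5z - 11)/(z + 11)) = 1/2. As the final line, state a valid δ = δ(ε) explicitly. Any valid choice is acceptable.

Let ε > 0. We want δ > 0 with 0 < |z + 3| < δ ⇒ |(-5z - 11)/(z + 11) − (1/2)| < ε.
Combining over a common denominator, (-5z - 11)/(z + 11) − (1/2) = [(-5z - 11)·8 − 4·(z + 11)] / [8·(z + 11)] = -44(z + 3) / (8(z + 11)).
So |(-5z - 11)/(z + 11) − (1/2)| = 44|z + 3| / (8·|z + 11|).
Restrict δ ≤ 4. Then |z + 3| < 4 gives |z + 11| = |(z + 3) + 8| ≥ 8 − 4 = 4.
Hence |(-5z - 11)/(z + 11) − (1/2)| < 44|z + 3|/(8·4) = (11/8)|z + 3|, which is < ε once |z + 3| < (8/11)ε.
Take δ = min(4, (8/11)ε). Then 0 < |z + 3| < δ forces both bounds, so |(-5z - 11)/(z + 11) − (1/2)| < ε.

δ = min(4, (8/11)ε)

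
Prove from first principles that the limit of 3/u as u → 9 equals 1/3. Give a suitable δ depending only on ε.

δ = min(9/2, (27/2)ε)

Let ε > 0. We seek δ > 0 such that 0 < |u − 9| < δ implies |3/u − (1/3)| < ε.
|3/u − (1/3)| = 3·|9 − u|/(9·|u|) = 3|u − 9|/(9|u|).
Require δ ≤ 9/2 so that |u| > 9 − 9/2 = 9/2, hence 9|u| > 81/2.
Then |3/u − (1/3)| < 3|u − 9|/(81/2), which is < ε when |u − 9| < (27/2)ε.
Take δ = min(9/2, (27/2)ε). Then 0 < |u − 9| < δ gives both |u − 9| < 9/2 and |u − 9| < (27/2)ε, so |3/u − (1/3)| < ε.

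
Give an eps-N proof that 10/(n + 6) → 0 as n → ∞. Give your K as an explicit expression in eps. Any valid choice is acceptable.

Suppose eps > 0. For n ≥ 1, |10/(n + 6) − 0| = 10/(n + 6) ≤ 10/n.
We need 10/n < eps, i.e. n > 10/eps.
Take K = 10/eps. If n > K then |10/(n + 6)| ≤ 10/n < eps.

K = 10/eps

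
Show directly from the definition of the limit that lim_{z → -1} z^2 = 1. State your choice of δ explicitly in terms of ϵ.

δ = min(1, ϵ/3)

Let ϵ > 0. We seek δ > 0 with 0 < |z + 1| < δ ⇒ |z^2 − 1| < ϵ.
Factor: z^2 − 1 = (z + 1)(z - 1), so |z^2 − 1| = |z + 1|·|z - 1|.
Restrict δ ≤ 1. Then |z + 1| < 1 gives |z| < 2, so by the triangle inequality |z - 1| ≤ 2 + 1 = 3.
Hence |z^2 − 1| ≤ 3|z + 1|, which is < ϵ once |z + 1| < ϵ/3.
Take δ = min(1, ϵ/3). If 0 < |z + 1| < δ then both bounds hold and |z^2 − 1| ≤ 3|z + 1| < 3·(ϵ/3) = ϵ.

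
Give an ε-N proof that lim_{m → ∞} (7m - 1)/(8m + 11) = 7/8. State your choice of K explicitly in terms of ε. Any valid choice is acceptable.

K = (85/64)/ε

Let ε > 0. For m ≥ 1, |(7m - 1)/(8m + 11) − (7/8)| = |-85|/(8(8m + 11)) = 85/(8(8m + 11)).
Since 8m + 11 ≥ 8m for m ≥ 1, this is ≤ 85/(8·8m) = (85/64)/m.
So |(7m - 1)/(8m + 11) − (7/8)| < ε whenever m > (85/64)/ε.
Take K = (85/64)/ε. If m > K then |(7m - 1)/(8m + 11) − (7/8)| ≤ (85/64)/m < ε.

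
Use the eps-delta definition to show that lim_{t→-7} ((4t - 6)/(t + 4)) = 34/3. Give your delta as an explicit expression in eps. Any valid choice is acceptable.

delta = min(3/2, (9/44)eps)

Fix eps > 0. We want delta > 0 with 0 < |t + 7| < delta ⇒ |(4t - 6)/(t + 4) − (34/3)| < eps.
Combining over a common denominator, (4t - 6)/(t + 4) − (34/3) = [(4t - 6)·(-3) − (-34)·(t + 4)] / [(-3)·(t + 4)] = 22(t + 7) / ((-3)(t + 4)).
So |(4t - 6)/(t + 4) − (34/3)| = 22|t + 7| / (3·|t + 4|).
Require delta ≤ 3/2, so |t + 4| ≥ |-3| − |t + 7| > 3 − 3/2 = 3/2.
Hence |(4t - 6)/(t + 4) − (34/3)| < 22|t + 7|/(3·(3/2)) = (44/9)|t + 7|, which is < eps once |t + 7| < (9/44)eps.
Take delta = min(3/2, (9/44)eps). Then 0 < |t + 7| < delta forces both bounds, so |(4t - 6)/(t + 4) − (34/3)| < eps.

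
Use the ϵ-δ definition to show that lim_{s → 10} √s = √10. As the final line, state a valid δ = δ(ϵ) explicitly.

Fix ϵ > 0. We want δ > 0 such that 0 < |s − 10| < δ implies |√s − √10| < ϵ.
Multiplying by the conjugate, |√s − √10| = |s − 10|/(√s + √10).
Restrict δ ≤ 10 so that |s − 10| < 10 forces s > 0, and then √s + √10 > √10.
Hence |√s − √10| < |s − 10|/√10, which is < ϵ once |s − 10| < √10·ϵ.
Take δ = min(10, √10·ϵ). If 0 < |s − 10| < δ then s > 0 and |√s − √10| < |s − 10|/√10 < ϵ.

δ = min(10, √10·ϵ)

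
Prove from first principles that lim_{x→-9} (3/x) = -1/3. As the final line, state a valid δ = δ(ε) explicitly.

Suppose ε > 0. We seek δ > 0 such that 0 < |x + 9| < δ implies |3/x + 1/3| < ε.
|3/x + 1/3| = 3·|-9 − x|/(9·|x|) = 3|x + 9|/(9|x|).
Require δ ≤ 9/2 so that |x| > 9 − 9/2 = 9/2, hence 9|x| > 81/2.
Then |3/x + 1/3| < 3|x + 9|/(81/2), which is < ε when |x + 9| < (27/2)ε.
Take δ = min(9/2, (27/2)ε). Then 0 < |x + 9| < δ gives both |x + 9| < 9/2 and |x + 9| < (27/2)ε, so |3/x + 1/3| < ε.

δ = min(9/2, (27/2)ε)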